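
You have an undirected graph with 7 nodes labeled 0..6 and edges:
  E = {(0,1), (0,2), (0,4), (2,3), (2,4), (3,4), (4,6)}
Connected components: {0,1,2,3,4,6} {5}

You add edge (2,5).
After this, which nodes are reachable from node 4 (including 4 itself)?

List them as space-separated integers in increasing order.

Answer: 0 1 2 3 4 5 6

Derivation:
Before: nodes reachable from 4: {0,1,2,3,4,6}
Adding (2,5): merges 4's component with another. Reachability grows.
After: nodes reachable from 4: {0,1,2,3,4,5,6}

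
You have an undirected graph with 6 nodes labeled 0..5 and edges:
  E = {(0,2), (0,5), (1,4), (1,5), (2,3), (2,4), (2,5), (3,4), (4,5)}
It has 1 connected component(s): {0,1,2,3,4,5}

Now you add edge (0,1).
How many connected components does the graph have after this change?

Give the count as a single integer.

Initial component count: 1
Add (0,1): endpoints already in same component. Count unchanged: 1.
New component count: 1

Answer: 1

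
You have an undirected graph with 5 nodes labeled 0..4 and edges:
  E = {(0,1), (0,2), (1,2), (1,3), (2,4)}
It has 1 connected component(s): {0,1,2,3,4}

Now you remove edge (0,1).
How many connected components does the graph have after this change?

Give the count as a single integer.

Answer: 1

Derivation:
Initial component count: 1
Remove (0,1): not a bridge. Count unchanged: 1.
  After removal, components: {0,1,2,3,4}
New component count: 1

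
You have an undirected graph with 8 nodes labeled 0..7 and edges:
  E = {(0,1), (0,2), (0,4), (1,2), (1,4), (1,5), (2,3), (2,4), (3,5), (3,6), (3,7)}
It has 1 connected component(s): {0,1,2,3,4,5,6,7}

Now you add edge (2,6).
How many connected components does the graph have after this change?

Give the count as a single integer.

Initial component count: 1
Add (2,6): endpoints already in same component. Count unchanged: 1.
New component count: 1

Answer: 1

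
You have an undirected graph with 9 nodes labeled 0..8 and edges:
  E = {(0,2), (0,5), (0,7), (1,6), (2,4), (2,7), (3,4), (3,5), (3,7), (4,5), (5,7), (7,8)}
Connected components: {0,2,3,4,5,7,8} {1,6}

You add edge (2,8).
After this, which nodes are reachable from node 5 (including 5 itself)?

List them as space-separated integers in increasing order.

Before: nodes reachable from 5: {0,2,3,4,5,7,8}
Adding (2,8): both endpoints already in same component. Reachability from 5 unchanged.
After: nodes reachable from 5: {0,2,3,4,5,7,8}

Answer: 0 2 3 4 5 7 8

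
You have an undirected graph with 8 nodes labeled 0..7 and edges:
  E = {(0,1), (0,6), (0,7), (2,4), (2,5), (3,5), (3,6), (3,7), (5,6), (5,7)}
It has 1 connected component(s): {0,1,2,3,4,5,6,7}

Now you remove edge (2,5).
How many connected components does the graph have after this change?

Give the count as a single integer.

Initial component count: 1
Remove (2,5): it was a bridge. Count increases: 1 -> 2.
  After removal, components: {0,1,3,5,6,7} {2,4}
New component count: 2

Answer: 2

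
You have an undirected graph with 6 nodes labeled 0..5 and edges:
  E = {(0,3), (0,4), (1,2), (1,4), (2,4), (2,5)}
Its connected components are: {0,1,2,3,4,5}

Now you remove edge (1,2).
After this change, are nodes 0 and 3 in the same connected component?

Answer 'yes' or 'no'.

Answer: yes

Derivation:
Initial components: {0,1,2,3,4,5}
Removing edge (1,2): not a bridge — component count unchanged at 1.
New components: {0,1,2,3,4,5}
Are 0 and 3 in the same component? yes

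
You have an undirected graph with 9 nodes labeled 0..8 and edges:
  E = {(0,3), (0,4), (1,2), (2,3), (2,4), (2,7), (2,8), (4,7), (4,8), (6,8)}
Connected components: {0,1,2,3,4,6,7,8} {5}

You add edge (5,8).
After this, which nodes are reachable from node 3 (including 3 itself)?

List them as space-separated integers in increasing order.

Answer: 0 1 2 3 4 5 6 7 8

Derivation:
Before: nodes reachable from 3: {0,1,2,3,4,6,7,8}
Adding (5,8): merges 3's component with another. Reachability grows.
After: nodes reachable from 3: {0,1,2,3,4,5,6,7,8}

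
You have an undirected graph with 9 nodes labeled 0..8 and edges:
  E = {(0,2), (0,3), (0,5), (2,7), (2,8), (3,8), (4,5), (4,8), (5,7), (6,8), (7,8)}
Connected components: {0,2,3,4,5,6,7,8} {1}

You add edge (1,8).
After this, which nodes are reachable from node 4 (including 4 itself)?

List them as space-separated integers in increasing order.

Answer: 0 1 2 3 4 5 6 7 8

Derivation:
Before: nodes reachable from 4: {0,2,3,4,5,6,7,8}
Adding (1,8): merges 4's component with another. Reachability grows.
After: nodes reachable from 4: {0,1,2,3,4,5,6,7,8}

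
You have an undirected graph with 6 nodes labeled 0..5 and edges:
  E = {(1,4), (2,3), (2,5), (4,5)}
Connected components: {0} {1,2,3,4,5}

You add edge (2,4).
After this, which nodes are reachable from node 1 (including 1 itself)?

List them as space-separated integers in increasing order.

Before: nodes reachable from 1: {1,2,3,4,5}
Adding (2,4): both endpoints already in same component. Reachability from 1 unchanged.
After: nodes reachable from 1: {1,2,3,4,5}

Answer: 1 2 3 4 5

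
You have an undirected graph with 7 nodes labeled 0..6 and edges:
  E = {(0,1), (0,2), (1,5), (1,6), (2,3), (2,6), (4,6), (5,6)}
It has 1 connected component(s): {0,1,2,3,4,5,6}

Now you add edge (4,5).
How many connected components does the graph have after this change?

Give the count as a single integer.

Answer: 1

Derivation:
Initial component count: 1
Add (4,5): endpoints already in same component. Count unchanged: 1.
New component count: 1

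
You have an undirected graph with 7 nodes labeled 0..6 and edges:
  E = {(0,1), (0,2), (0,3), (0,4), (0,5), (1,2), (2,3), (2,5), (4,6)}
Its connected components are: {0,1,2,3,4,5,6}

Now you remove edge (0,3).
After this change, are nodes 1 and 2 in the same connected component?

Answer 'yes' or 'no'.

Initial components: {0,1,2,3,4,5,6}
Removing edge (0,3): not a bridge — component count unchanged at 1.
New components: {0,1,2,3,4,5,6}
Are 1 and 2 in the same component? yes

Answer: yes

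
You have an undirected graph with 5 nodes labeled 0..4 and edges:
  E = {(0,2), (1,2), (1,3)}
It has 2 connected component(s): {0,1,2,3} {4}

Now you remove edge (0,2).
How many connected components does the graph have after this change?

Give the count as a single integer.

Initial component count: 2
Remove (0,2): it was a bridge. Count increases: 2 -> 3.
  After removal, components: {0} {1,2,3} {4}
New component count: 3

Answer: 3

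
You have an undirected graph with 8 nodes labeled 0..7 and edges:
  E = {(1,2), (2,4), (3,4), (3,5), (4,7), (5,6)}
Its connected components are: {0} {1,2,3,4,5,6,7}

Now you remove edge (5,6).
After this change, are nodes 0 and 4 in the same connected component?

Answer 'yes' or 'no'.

Initial components: {0} {1,2,3,4,5,6,7}
Removing edge (5,6): it was a bridge — component count 2 -> 3.
New components: {0} {1,2,3,4,5,7} {6}
Are 0 and 4 in the same component? no

Answer: no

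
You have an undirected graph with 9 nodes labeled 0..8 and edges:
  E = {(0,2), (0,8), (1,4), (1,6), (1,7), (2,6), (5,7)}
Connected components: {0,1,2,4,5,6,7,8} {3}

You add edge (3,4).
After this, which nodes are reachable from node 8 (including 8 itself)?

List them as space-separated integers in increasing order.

Answer: 0 1 2 3 4 5 6 7 8

Derivation:
Before: nodes reachable from 8: {0,1,2,4,5,6,7,8}
Adding (3,4): merges 8's component with another. Reachability grows.
After: nodes reachable from 8: {0,1,2,3,4,5,6,7,8}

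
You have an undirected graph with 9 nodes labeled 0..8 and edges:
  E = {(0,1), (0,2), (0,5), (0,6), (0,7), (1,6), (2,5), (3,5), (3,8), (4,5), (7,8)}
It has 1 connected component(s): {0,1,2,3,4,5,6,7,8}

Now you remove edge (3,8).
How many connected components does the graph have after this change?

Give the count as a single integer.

Initial component count: 1
Remove (3,8): not a bridge. Count unchanged: 1.
  After removal, components: {0,1,2,3,4,5,6,7,8}
New component count: 1

Answer: 1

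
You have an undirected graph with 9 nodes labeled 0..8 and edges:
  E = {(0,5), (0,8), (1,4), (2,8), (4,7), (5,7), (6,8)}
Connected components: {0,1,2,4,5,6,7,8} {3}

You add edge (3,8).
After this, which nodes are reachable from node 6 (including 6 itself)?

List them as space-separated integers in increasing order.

Answer: 0 1 2 3 4 5 6 7 8

Derivation:
Before: nodes reachable from 6: {0,1,2,4,5,6,7,8}
Adding (3,8): merges 6's component with another. Reachability grows.
After: nodes reachable from 6: {0,1,2,3,4,5,6,7,8}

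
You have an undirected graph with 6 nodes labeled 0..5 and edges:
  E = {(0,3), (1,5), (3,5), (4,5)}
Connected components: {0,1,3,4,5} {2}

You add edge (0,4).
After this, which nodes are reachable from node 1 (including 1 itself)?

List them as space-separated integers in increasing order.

Before: nodes reachable from 1: {0,1,3,4,5}
Adding (0,4): both endpoints already in same component. Reachability from 1 unchanged.
After: nodes reachable from 1: {0,1,3,4,5}

Answer: 0 1 3 4 5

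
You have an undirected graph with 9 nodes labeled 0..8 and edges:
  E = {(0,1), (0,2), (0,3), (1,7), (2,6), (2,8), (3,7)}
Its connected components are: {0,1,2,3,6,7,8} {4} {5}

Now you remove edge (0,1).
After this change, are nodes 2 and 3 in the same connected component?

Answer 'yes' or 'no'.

Answer: yes

Derivation:
Initial components: {0,1,2,3,6,7,8} {4} {5}
Removing edge (0,1): not a bridge — component count unchanged at 3.
New components: {0,1,2,3,6,7,8} {4} {5}
Are 2 and 3 in the same component? yes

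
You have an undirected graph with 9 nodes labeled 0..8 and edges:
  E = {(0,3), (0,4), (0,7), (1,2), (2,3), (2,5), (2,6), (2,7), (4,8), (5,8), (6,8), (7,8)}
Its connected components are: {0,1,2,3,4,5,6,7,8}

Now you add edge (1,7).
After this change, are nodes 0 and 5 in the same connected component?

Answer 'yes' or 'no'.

Answer: yes

Derivation:
Initial components: {0,1,2,3,4,5,6,7,8}
Adding edge (1,7): both already in same component {0,1,2,3,4,5,6,7,8}. No change.
New components: {0,1,2,3,4,5,6,7,8}
Are 0 and 5 in the same component? yes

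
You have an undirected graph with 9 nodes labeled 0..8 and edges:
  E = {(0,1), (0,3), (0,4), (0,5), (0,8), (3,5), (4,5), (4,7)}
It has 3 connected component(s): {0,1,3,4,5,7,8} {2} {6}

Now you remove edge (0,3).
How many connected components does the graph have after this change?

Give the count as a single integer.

Answer: 3

Derivation:
Initial component count: 3
Remove (0,3): not a bridge. Count unchanged: 3.
  After removal, components: {0,1,3,4,5,7,8} {2} {6}
New component count: 3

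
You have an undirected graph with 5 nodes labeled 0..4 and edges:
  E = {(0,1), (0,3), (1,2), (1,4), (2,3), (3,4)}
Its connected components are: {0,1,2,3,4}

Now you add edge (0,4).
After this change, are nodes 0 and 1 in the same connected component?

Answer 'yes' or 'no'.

Answer: yes

Derivation:
Initial components: {0,1,2,3,4}
Adding edge (0,4): both already in same component {0,1,2,3,4}. No change.
New components: {0,1,2,3,4}
Are 0 and 1 in the same component? yes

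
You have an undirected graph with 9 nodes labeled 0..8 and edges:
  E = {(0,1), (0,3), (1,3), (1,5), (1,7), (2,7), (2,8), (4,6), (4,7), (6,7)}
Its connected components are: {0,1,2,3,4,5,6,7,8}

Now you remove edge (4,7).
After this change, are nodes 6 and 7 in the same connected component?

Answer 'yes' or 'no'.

Answer: yes

Derivation:
Initial components: {0,1,2,3,4,5,6,7,8}
Removing edge (4,7): not a bridge — component count unchanged at 1.
New components: {0,1,2,3,4,5,6,7,8}
Are 6 and 7 in the same component? yes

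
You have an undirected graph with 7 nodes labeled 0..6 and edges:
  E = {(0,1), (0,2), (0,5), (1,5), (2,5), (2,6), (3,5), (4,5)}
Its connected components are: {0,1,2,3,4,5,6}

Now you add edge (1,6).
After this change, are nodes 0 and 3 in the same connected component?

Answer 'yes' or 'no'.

Initial components: {0,1,2,3,4,5,6}
Adding edge (1,6): both already in same component {0,1,2,3,4,5,6}. No change.
New components: {0,1,2,3,4,5,6}
Are 0 and 3 in the same component? yes

Answer: yes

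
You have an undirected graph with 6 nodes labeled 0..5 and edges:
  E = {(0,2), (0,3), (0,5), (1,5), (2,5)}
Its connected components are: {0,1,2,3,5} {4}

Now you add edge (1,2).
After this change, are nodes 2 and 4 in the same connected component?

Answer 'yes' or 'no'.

Answer: no

Derivation:
Initial components: {0,1,2,3,5} {4}
Adding edge (1,2): both already in same component {0,1,2,3,5}. No change.
New components: {0,1,2,3,5} {4}
Are 2 and 4 in the same component? no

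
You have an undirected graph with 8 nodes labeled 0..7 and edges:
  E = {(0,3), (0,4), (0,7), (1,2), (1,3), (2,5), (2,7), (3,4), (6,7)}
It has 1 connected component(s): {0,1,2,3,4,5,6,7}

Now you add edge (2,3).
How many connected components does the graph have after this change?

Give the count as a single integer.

Answer: 1

Derivation:
Initial component count: 1
Add (2,3): endpoints already in same component. Count unchanged: 1.
New component count: 1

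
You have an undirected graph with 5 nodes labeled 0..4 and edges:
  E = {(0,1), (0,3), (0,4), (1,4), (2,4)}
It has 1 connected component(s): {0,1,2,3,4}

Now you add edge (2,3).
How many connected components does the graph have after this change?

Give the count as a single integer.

Initial component count: 1
Add (2,3): endpoints already in same component. Count unchanged: 1.
New component count: 1

Answer: 1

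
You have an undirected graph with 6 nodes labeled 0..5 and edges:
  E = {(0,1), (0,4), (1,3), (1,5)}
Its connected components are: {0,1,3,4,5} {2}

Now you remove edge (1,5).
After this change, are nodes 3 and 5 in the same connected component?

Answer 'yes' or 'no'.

Initial components: {0,1,3,4,5} {2}
Removing edge (1,5): it was a bridge — component count 2 -> 3.
New components: {0,1,3,4} {2} {5}
Are 3 and 5 in the same component? no

Answer: no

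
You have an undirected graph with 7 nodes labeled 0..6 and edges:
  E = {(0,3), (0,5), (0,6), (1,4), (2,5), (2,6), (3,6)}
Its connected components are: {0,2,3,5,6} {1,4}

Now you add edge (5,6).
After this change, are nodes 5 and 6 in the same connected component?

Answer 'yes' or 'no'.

Initial components: {0,2,3,5,6} {1,4}
Adding edge (5,6): both already in same component {0,2,3,5,6}. No change.
New components: {0,2,3,5,6} {1,4}
Are 5 and 6 in the same component? yes

Answer: yes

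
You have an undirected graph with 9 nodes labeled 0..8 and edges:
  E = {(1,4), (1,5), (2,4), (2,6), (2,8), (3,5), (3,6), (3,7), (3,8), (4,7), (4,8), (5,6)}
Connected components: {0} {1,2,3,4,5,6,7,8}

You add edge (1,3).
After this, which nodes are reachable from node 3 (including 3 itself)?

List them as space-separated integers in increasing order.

Answer: 1 2 3 4 5 6 7 8

Derivation:
Before: nodes reachable from 3: {1,2,3,4,5,6,7,8}
Adding (1,3): both endpoints already in same component. Reachability from 3 unchanged.
After: nodes reachable from 3: {1,2,3,4,5,6,7,8}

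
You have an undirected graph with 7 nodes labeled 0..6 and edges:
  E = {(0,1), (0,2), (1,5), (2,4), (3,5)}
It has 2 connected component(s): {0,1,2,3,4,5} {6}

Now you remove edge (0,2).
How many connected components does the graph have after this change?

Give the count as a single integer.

Initial component count: 2
Remove (0,2): it was a bridge. Count increases: 2 -> 3.
  After removal, components: {0,1,3,5} {2,4} {6}
New component count: 3

Answer: 3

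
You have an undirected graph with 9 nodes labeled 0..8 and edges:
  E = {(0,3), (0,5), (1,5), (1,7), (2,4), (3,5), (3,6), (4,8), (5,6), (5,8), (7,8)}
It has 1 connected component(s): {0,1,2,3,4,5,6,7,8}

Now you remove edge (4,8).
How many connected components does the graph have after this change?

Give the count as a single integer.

Answer: 2

Derivation:
Initial component count: 1
Remove (4,8): it was a bridge. Count increases: 1 -> 2.
  After removal, components: {0,1,3,5,6,7,8} {2,4}
New component count: 2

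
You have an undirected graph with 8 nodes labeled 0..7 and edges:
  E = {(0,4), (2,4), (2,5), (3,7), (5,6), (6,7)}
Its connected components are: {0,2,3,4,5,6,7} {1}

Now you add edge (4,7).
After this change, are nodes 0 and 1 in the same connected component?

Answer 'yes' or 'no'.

Initial components: {0,2,3,4,5,6,7} {1}
Adding edge (4,7): both already in same component {0,2,3,4,5,6,7}. No change.
New components: {0,2,3,4,5,6,7} {1}
Are 0 and 1 in the same component? no

Answer: no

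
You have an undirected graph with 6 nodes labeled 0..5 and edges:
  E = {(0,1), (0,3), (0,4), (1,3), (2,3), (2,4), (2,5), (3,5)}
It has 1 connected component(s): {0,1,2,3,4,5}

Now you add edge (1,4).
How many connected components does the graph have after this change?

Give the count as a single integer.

Answer: 1

Derivation:
Initial component count: 1
Add (1,4): endpoints already in same component. Count unchanged: 1.
New component count: 1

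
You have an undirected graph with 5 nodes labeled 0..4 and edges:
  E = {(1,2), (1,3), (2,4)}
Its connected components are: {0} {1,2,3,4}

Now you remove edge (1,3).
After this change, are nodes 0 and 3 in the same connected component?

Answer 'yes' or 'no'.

Answer: no

Derivation:
Initial components: {0} {1,2,3,4}
Removing edge (1,3): it was a bridge — component count 2 -> 3.
New components: {0} {1,2,4} {3}
Are 0 and 3 in the same component? no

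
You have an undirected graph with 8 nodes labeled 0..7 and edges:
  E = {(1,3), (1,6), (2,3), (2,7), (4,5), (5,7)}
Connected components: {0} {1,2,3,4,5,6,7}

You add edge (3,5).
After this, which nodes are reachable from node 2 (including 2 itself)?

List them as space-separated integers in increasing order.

Answer: 1 2 3 4 5 6 7

Derivation:
Before: nodes reachable from 2: {1,2,3,4,5,6,7}
Adding (3,5): both endpoints already in same component. Reachability from 2 unchanged.
After: nodes reachable from 2: {1,2,3,4,5,6,7}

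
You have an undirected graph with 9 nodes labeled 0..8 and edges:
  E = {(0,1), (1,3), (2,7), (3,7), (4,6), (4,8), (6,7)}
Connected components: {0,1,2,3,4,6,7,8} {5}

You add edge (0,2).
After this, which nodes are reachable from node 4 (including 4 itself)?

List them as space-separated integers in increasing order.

Answer: 0 1 2 3 4 6 7 8

Derivation:
Before: nodes reachable from 4: {0,1,2,3,4,6,7,8}
Adding (0,2): both endpoints already in same component. Reachability from 4 unchanged.
After: nodes reachable from 4: {0,1,2,3,4,6,7,8}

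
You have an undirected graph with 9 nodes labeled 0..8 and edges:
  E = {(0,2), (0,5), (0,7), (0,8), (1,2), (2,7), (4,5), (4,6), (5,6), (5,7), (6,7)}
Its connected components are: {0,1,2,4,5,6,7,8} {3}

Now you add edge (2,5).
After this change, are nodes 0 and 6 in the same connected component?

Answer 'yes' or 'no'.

Answer: yes

Derivation:
Initial components: {0,1,2,4,5,6,7,8} {3}
Adding edge (2,5): both already in same component {0,1,2,4,5,6,7,8}. No change.
New components: {0,1,2,4,5,6,7,8} {3}
Are 0 and 6 in the same component? yes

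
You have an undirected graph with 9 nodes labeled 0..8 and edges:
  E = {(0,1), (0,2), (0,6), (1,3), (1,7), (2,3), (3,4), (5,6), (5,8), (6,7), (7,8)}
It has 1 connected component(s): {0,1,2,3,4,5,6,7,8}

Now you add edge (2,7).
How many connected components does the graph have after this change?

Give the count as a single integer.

Answer: 1

Derivation:
Initial component count: 1
Add (2,7): endpoints already in same component. Count unchanged: 1.
New component count: 1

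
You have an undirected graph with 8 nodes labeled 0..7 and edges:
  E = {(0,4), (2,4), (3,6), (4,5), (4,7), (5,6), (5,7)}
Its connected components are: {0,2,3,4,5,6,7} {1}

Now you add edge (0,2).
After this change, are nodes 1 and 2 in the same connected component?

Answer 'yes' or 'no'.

Initial components: {0,2,3,4,5,6,7} {1}
Adding edge (0,2): both already in same component {0,2,3,4,5,6,7}. No change.
New components: {0,2,3,4,5,6,7} {1}
Are 1 and 2 in the same component? no

Answer: no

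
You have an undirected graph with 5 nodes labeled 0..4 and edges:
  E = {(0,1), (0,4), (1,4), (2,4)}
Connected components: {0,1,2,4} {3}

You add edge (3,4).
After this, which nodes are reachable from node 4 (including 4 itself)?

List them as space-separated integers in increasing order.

Before: nodes reachable from 4: {0,1,2,4}
Adding (3,4): merges 4's component with another. Reachability grows.
After: nodes reachable from 4: {0,1,2,3,4}

Answer: 0 1 2 3 4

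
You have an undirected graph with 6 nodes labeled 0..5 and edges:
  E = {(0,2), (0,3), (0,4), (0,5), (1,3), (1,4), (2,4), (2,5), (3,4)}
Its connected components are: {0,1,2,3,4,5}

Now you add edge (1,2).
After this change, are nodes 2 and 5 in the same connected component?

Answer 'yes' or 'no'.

Initial components: {0,1,2,3,4,5}
Adding edge (1,2): both already in same component {0,1,2,3,4,5}. No change.
New components: {0,1,2,3,4,5}
Are 2 and 5 in the same component? yes

Answer: yes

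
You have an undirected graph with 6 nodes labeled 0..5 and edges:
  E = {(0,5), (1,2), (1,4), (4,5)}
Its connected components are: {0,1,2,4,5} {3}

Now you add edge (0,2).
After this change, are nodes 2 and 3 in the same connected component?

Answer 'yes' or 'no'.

Answer: no

Derivation:
Initial components: {0,1,2,4,5} {3}
Adding edge (0,2): both already in same component {0,1,2,4,5}. No change.
New components: {0,1,2,4,5} {3}
Are 2 and 3 in the same component? no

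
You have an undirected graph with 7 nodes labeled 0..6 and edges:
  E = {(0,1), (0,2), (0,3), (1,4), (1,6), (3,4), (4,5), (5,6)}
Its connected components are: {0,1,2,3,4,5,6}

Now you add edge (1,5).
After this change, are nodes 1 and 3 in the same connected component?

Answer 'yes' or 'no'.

Answer: yes

Derivation:
Initial components: {0,1,2,3,4,5,6}
Adding edge (1,5): both already in same component {0,1,2,3,4,5,6}. No change.
New components: {0,1,2,3,4,5,6}
Are 1 and 3 in the same component? yes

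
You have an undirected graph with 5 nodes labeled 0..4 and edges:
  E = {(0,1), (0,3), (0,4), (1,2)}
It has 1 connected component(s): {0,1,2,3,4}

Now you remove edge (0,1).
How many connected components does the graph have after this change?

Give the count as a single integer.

Initial component count: 1
Remove (0,1): it was a bridge. Count increases: 1 -> 2.
  After removal, components: {0,3,4} {1,2}
New component count: 2

Answer: 2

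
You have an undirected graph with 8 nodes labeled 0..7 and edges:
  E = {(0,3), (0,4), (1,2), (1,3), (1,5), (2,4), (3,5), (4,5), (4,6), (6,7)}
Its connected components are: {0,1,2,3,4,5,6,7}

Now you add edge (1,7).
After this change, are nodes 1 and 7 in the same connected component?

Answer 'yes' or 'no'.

Initial components: {0,1,2,3,4,5,6,7}
Adding edge (1,7): both already in same component {0,1,2,3,4,5,6,7}. No change.
New components: {0,1,2,3,4,5,6,7}
Are 1 and 7 in the same component? yes

Answer: yes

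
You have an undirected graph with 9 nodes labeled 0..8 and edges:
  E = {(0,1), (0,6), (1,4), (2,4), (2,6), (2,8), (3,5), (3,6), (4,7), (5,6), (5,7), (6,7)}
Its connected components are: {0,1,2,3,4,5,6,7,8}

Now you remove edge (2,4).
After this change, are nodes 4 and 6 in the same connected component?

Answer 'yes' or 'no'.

Initial components: {0,1,2,3,4,5,6,7,8}
Removing edge (2,4): not a bridge — component count unchanged at 1.
New components: {0,1,2,3,4,5,6,7,8}
Are 4 and 6 in the same component? yes

Answer: yes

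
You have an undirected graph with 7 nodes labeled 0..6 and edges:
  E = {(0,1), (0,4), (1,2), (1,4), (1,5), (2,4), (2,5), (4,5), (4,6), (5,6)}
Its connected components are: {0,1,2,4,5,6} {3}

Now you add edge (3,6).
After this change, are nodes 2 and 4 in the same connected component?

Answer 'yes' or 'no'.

Answer: yes

Derivation:
Initial components: {0,1,2,4,5,6} {3}
Adding edge (3,6): merges {3} and {0,1,2,4,5,6}.
New components: {0,1,2,3,4,5,6}
Are 2 and 4 in the same component? yes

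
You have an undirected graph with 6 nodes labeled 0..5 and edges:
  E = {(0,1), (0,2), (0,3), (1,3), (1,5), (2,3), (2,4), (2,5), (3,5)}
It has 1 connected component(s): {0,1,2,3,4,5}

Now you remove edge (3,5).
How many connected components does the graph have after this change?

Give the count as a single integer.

Answer: 1

Derivation:
Initial component count: 1
Remove (3,5): not a bridge. Count unchanged: 1.
  After removal, components: {0,1,2,3,4,5}
New component count: 1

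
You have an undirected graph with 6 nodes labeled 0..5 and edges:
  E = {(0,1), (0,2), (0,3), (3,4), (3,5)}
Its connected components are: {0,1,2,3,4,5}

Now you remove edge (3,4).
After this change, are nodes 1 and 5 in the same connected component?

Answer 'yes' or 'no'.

Answer: yes

Derivation:
Initial components: {0,1,2,3,4,5}
Removing edge (3,4): it was a bridge — component count 1 -> 2.
New components: {0,1,2,3,5} {4}
Are 1 and 5 in the same component? yes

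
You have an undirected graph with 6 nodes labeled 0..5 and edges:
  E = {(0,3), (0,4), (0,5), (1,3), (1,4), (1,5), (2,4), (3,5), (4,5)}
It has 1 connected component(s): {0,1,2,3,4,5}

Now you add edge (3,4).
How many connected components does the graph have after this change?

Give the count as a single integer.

Answer: 1

Derivation:
Initial component count: 1
Add (3,4): endpoints already in same component. Count unchanged: 1.
New component count: 1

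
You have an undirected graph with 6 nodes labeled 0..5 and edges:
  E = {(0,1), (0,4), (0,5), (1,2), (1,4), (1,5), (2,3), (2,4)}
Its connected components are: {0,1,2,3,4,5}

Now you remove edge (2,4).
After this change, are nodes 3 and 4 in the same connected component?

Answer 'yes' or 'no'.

Initial components: {0,1,2,3,4,5}
Removing edge (2,4): not a bridge — component count unchanged at 1.
New components: {0,1,2,3,4,5}
Are 3 and 4 in the same component? yes

Answer: yes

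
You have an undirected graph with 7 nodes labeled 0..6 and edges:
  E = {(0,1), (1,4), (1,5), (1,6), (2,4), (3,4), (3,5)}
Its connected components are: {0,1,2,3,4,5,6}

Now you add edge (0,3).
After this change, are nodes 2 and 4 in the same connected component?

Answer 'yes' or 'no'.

Initial components: {0,1,2,3,4,5,6}
Adding edge (0,3): both already in same component {0,1,2,3,4,5,6}. No change.
New components: {0,1,2,3,4,5,6}
Are 2 and 4 in the same component? yes

Answer: yes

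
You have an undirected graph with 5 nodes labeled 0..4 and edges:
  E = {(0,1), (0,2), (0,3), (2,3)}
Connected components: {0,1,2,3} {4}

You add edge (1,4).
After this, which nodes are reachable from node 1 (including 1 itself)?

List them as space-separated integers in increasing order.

Before: nodes reachable from 1: {0,1,2,3}
Adding (1,4): merges 1's component with another. Reachability grows.
After: nodes reachable from 1: {0,1,2,3,4}

Answer: 0 1 2 3 4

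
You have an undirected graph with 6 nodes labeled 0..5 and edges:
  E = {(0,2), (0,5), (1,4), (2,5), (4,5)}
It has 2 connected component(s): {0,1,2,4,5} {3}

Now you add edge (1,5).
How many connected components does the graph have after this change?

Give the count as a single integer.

Initial component count: 2
Add (1,5): endpoints already in same component. Count unchanged: 2.
New component count: 2

Answer: 2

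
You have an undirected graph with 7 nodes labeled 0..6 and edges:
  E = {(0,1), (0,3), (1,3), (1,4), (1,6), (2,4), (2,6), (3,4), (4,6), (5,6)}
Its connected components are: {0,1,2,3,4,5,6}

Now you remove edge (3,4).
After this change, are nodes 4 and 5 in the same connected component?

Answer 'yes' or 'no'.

Answer: yes

Derivation:
Initial components: {0,1,2,3,4,5,6}
Removing edge (3,4): not a bridge — component count unchanged at 1.
New components: {0,1,2,3,4,5,6}
Are 4 and 5 in the same component? yes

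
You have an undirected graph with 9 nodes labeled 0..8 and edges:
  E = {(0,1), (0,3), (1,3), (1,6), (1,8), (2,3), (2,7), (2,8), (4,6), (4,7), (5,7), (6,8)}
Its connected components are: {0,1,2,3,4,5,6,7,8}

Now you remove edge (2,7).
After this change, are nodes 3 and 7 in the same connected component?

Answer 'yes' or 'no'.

Initial components: {0,1,2,3,4,5,6,7,8}
Removing edge (2,7): not a bridge — component count unchanged at 1.
New components: {0,1,2,3,4,5,6,7,8}
Are 3 and 7 in the same component? yes

Answer: yes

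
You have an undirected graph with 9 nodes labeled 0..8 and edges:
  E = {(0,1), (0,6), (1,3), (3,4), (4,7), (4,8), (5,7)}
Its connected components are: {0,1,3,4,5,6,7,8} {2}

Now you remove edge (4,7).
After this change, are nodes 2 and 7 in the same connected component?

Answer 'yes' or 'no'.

Initial components: {0,1,3,4,5,6,7,8} {2}
Removing edge (4,7): it was a bridge — component count 2 -> 3.
New components: {0,1,3,4,6,8} {2} {5,7}
Are 2 and 7 in the same component? no

Answer: no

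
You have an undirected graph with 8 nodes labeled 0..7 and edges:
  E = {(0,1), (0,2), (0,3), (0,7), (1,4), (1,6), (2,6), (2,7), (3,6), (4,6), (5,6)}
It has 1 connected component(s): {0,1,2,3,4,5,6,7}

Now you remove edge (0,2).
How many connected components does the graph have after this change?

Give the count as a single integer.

Answer: 1

Derivation:
Initial component count: 1
Remove (0,2): not a bridge. Count unchanged: 1.
  After removal, components: {0,1,2,3,4,5,6,7}
New component count: 1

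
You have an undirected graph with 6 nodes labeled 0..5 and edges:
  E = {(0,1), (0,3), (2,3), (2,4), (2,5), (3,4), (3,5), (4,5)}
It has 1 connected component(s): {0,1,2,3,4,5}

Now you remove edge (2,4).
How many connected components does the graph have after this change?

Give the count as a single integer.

Answer: 1

Derivation:
Initial component count: 1
Remove (2,4): not a bridge. Count unchanged: 1.
  After removal, components: {0,1,2,3,4,5}
New component count: 1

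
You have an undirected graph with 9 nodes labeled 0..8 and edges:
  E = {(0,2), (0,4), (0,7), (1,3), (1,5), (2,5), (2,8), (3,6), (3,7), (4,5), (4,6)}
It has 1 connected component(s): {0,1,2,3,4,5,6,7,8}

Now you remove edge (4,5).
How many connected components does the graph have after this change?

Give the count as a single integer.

Initial component count: 1
Remove (4,5): not a bridge. Count unchanged: 1.
  After removal, components: {0,1,2,3,4,5,6,7,8}
New component count: 1

Answer: 1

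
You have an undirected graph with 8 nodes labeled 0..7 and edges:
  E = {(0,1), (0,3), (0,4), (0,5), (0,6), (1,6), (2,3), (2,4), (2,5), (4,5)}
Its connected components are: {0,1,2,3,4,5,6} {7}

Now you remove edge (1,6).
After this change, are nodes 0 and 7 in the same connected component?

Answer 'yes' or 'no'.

Initial components: {0,1,2,3,4,5,6} {7}
Removing edge (1,6): not a bridge — component count unchanged at 2.
New components: {0,1,2,3,4,5,6} {7}
Are 0 and 7 in the same component? no

Answer: no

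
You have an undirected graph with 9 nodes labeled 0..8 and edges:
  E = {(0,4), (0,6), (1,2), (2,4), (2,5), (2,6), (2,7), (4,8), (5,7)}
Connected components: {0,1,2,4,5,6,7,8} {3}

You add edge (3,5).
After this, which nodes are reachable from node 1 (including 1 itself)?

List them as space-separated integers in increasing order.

Before: nodes reachable from 1: {0,1,2,4,5,6,7,8}
Adding (3,5): merges 1's component with another. Reachability grows.
After: nodes reachable from 1: {0,1,2,3,4,5,6,7,8}

Answer: 0 1 2 3 4 5 6 7 8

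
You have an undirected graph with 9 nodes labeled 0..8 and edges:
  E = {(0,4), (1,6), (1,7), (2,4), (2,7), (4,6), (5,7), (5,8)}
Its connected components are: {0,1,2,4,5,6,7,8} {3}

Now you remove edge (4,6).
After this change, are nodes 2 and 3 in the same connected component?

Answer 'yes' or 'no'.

Initial components: {0,1,2,4,5,6,7,8} {3}
Removing edge (4,6): not a bridge — component count unchanged at 2.
New components: {0,1,2,4,5,6,7,8} {3}
Are 2 and 3 in the same component? no

Answer: no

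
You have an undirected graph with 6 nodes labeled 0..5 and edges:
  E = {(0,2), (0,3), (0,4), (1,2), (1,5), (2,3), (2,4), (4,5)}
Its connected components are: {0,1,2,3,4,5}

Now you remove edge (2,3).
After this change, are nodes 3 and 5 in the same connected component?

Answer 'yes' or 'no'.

Initial components: {0,1,2,3,4,5}
Removing edge (2,3): not a bridge — component count unchanged at 1.
New components: {0,1,2,3,4,5}
Are 3 and 5 in the same component? yes

Answer: yes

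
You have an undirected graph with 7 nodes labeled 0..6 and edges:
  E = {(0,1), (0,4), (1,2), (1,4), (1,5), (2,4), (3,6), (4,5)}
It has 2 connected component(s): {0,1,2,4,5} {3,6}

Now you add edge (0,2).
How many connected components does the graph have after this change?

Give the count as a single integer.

Answer: 2

Derivation:
Initial component count: 2
Add (0,2): endpoints already in same component. Count unchanged: 2.
New component count: 2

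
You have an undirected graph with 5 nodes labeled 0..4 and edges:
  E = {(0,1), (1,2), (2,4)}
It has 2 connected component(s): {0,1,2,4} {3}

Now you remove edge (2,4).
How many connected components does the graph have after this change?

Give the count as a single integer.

Answer: 3

Derivation:
Initial component count: 2
Remove (2,4): it was a bridge. Count increases: 2 -> 3.
  After removal, components: {0,1,2} {3} {4}
New component count: 3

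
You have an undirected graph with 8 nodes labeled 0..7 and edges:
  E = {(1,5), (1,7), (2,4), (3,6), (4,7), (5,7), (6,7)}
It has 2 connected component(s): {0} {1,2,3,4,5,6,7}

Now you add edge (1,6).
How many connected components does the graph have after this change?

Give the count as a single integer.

Initial component count: 2
Add (1,6): endpoints already in same component. Count unchanged: 2.
New component count: 2

Answer: 2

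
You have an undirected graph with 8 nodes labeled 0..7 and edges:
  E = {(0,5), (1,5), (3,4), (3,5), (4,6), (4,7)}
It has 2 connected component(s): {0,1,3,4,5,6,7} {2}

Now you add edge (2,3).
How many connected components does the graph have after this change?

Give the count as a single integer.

Answer: 1

Derivation:
Initial component count: 2
Add (2,3): merges two components. Count decreases: 2 -> 1.
New component count: 1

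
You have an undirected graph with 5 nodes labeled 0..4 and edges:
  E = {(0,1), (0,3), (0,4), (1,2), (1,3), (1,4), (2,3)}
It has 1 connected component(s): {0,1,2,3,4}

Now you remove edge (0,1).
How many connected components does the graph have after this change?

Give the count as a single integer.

Answer: 1

Derivation:
Initial component count: 1
Remove (0,1): not a bridge. Count unchanged: 1.
  After removal, components: {0,1,2,3,4}
New component count: 1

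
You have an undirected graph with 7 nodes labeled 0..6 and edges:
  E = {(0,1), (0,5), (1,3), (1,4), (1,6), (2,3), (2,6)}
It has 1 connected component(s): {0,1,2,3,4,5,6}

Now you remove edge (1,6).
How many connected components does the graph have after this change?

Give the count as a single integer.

Answer: 1

Derivation:
Initial component count: 1
Remove (1,6): not a bridge. Count unchanged: 1.
  After removal, components: {0,1,2,3,4,5,6}
New component count: 1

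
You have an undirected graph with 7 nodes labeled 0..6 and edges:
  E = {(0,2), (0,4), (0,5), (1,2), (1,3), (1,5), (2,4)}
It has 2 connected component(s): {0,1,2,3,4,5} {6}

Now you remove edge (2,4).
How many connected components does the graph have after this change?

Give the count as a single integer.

Initial component count: 2
Remove (2,4): not a bridge. Count unchanged: 2.
  After removal, components: {0,1,2,3,4,5} {6}
New component count: 2

Answer: 2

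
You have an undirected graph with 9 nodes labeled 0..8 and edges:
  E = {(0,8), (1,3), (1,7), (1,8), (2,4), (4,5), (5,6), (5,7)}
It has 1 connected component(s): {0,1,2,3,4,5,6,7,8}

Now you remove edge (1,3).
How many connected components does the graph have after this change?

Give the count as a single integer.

Answer: 2

Derivation:
Initial component count: 1
Remove (1,3): it was a bridge. Count increases: 1 -> 2.
  After removal, components: {0,1,2,4,5,6,7,8} {3}
New component count: 2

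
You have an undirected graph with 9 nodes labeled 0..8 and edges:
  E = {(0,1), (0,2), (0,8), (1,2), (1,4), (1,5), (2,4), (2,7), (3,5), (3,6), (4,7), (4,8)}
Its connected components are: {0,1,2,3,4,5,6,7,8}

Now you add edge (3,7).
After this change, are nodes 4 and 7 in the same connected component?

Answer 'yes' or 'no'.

Answer: yes

Derivation:
Initial components: {0,1,2,3,4,5,6,7,8}
Adding edge (3,7): both already in same component {0,1,2,3,4,5,6,7,8}. No change.
New components: {0,1,2,3,4,5,6,7,8}
Are 4 and 7 in the same component? yes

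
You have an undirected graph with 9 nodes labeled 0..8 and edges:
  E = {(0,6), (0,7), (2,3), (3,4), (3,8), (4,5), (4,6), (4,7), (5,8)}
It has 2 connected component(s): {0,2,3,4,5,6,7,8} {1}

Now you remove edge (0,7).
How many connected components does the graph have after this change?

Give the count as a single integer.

Answer: 2

Derivation:
Initial component count: 2
Remove (0,7): not a bridge. Count unchanged: 2.
  After removal, components: {0,2,3,4,5,6,7,8} {1}
New component count: 2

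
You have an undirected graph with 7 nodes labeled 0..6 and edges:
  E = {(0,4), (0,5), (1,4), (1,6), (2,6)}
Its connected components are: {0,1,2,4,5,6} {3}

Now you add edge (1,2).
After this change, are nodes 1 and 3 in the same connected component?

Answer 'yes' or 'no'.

Answer: no

Derivation:
Initial components: {0,1,2,4,5,6} {3}
Adding edge (1,2): both already in same component {0,1,2,4,5,6}. No change.
New components: {0,1,2,4,5,6} {3}
Are 1 and 3 in the same component? no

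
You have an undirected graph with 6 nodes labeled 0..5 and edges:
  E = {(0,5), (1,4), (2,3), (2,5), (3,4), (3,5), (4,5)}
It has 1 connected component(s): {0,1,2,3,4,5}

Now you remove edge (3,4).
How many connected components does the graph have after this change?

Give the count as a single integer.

Initial component count: 1
Remove (3,4): not a bridge. Count unchanged: 1.
  After removal, components: {0,1,2,3,4,5}
New component count: 1

Answer: 1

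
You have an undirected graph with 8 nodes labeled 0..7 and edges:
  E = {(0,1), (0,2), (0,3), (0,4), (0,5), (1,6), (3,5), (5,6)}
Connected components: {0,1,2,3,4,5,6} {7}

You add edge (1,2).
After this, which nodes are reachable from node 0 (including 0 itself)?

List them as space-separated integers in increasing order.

Answer: 0 1 2 3 4 5 6

Derivation:
Before: nodes reachable from 0: {0,1,2,3,4,5,6}
Adding (1,2): both endpoints already in same component. Reachability from 0 unchanged.
After: nodes reachable from 0: {0,1,2,3,4,5,6}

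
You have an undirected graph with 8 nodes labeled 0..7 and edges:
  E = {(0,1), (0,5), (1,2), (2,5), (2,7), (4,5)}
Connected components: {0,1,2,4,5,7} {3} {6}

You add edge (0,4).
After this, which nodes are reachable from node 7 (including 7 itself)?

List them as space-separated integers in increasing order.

Answer: 0 1 2 4 5 7

Derivation:
Before: nodes reachable from 7: {0,1,2,4,5,7}
Adding (0,4): both endpoints already in same component. Reachability from 7 unchanged.
After: nodes reachable from 7: {0,1,2,4,5,7}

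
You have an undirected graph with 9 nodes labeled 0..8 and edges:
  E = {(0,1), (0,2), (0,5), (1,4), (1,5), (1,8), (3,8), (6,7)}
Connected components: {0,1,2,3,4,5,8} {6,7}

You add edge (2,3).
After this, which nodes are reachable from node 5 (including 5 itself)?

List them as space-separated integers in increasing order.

Before: nodes reachable from 5: {0,1,2,3,4,5,8}
Adding (2,3): both endpoints already in same component. Reachability from 5 unchanged.
After: nodes reachable from 5: {0,1,2,3,4,5,8}

Answer: 0 1 2 3 4 5 8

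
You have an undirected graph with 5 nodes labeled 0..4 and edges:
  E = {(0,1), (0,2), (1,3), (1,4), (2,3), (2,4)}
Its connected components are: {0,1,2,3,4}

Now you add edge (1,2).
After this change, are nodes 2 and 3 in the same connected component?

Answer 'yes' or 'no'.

Initial components: {0,1,2,3,4}
Adding edge (1,2): both already in same component {0,1,2,3,4}. No change.
New components: {0,1,2,3,4}
Are 2 and 3 in the same component? yes

Answer: yes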